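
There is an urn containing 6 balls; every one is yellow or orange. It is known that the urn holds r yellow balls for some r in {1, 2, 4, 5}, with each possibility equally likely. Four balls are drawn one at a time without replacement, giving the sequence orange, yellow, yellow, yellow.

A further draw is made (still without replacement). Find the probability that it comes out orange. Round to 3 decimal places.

The likelihood of the observed sequence under each hypothesis: P(data | r = 1) = (5/6)(1/5)(0/4) = 0; P(data | r = 2) = (4/6)(2/5)(1/4)(0/3) = 0; P(data | r = 4) = (2/6)(4/5)(3/4)(2/3) = 2/15; P(data | r = 5) = (1/6)(5/5)(4/4)(3/3) = 1/6.
Multiplying each by its prior: 1/4 · 0 = 0, 1/4 · 0 = 0, 1/4 · 2/15 = 1/30, 1/4 · 1/6 = 1/24; with total 3/40.
Normalising, the posterior is P(r = 1 | data) = 0, P(r = 2 | data) = 0, P(r = 4 | data) = 4/9, P(r = 5 | data) = 5/9.
Averaging over the posterior, P(orange next | data) = (1/2)(4/9) + (0)(5/9) = 2/9.

0.222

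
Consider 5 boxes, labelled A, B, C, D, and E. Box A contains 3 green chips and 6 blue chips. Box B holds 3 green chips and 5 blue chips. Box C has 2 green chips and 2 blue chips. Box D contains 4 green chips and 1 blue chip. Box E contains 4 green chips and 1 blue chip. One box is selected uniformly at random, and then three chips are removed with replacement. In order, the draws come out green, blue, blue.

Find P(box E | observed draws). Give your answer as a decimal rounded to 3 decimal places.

Under each hypothesis, the probability of the observed sequence is: P(data | box A) = (3/9)(6/9)(6/9) = 0.14815; P(data | box B) = (3/8)(5/8)(5/8) = 0.14648; P(data | box C) = (2/4)(2/4)(2/4) = 0.125; P(data | box D) = (4/5)(1/5)(1/5) = 0.032; P(data | box E) = (4/5)(1/5)(1/5) = 0.032.
Weighting by the prior gives 1/5 · 0.14815 = 0.02963, 1/5 · 0.14648 = 0.029297, 1/5 · 0.125 = 0.025, 1/5 · 0.032 = 0.0064, 1/5 · 0.032 = 0.0064; these sum to 0.096727.
Hence P(box E | data) = (0.0064) / (0.096727) = 0.066166.

0.066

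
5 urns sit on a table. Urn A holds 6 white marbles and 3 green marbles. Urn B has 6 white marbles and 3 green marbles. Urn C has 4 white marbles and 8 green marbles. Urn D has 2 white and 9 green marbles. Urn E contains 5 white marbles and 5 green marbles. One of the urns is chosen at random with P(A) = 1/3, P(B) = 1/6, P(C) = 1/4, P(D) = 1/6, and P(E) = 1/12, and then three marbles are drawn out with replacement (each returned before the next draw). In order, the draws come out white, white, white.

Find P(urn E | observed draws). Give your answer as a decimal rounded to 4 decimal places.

0.0617

Compute the likelihood of the observed sequence for each case: P(data | urn A) = (6/9)(6/9)(6/9) = 0.2963; P(data | urn B) = (6/9)(6/9)(6/9) = 0.2963; P(data | urn C) = (4/12)(4/12)(4/12) = 0.037037; P(data | urn D) = (2/11)(2/11)(2/11) = 0.0060105; P(data | urn E) = (5/10)(5/10)(5/10) = 0.125.
The prior-weighted likelihoods are 1/3 · 0.2963 = 0.098765, 1/6 · 0.2963 = 0.049383, 1/4 · 0.037037 = 0.0092593, 1/6 · 0.0060105 = 0.0010018, 1/12 · 0.125 = 0.010417; summing to 0.16883.
Hence P(urn E | data) = (0.010417) / (0.16883) = 0.061701.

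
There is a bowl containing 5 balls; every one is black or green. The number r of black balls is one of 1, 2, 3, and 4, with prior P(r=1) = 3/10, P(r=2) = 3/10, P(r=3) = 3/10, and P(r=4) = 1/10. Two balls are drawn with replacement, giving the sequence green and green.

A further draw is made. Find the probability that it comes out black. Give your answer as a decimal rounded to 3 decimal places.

0.323

Under each hypothesis, the probability of the observed sequence is: P(data | r = 1) = (4/5)(4/5) = 16/25; P(data | r = 2) = (3/5)(3/5) = 9/25; P(data | r = 3) = (2/5)(2/5) = 4/25; P(data | r = 4) = (1/5)(1/5) = 1/25.
The prior-weighted likelihoods are 3/10 · 16/25 = 24/125, 3/10 · 9/25 = 27/250, 3/10 · 4/25 = 6/125, 1/10 · 1/25 = 1/250; these sum to 44/125.
Normalising, the posterior is P(r = 1 | data) = 6/11, P(r = 2 | data) = 27/88, P(r = 3 | data) = 3/22, P(r = 4 | data) = 1/88.
The predictive probability is P(black next | data) = (1/5)(6/11) + (2/5)(27/88) + (3/5)(3/22) + (4/5)(1/88) = 71/220.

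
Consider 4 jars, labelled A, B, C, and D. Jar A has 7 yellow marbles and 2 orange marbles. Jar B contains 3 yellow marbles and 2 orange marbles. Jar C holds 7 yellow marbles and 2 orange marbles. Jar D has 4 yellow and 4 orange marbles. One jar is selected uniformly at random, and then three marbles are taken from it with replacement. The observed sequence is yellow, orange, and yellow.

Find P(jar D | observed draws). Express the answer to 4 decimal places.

For each hypothesis, P(data | H) works out to: P(data | jar A) = (7/9)(2/9)(7/9) = 0.13443; P(data | jar B) = (3/5)(2/5)(3/5) = 0.144; P(data | jar C) = (7/9)(2/9)(7/9) = 0.13443; P(data | jar D) = (4/8)(4/8)(4/8) = 0.125.
The prior-weighted likelihoods are 1/4 · 0.13443 = 0.033608, 1/4 · 0.144 = 0.036, 1/4 · 0.13443 = 0.033608, 1/4 · 0.125 = 0.03125; these sum to 0.13447.
Therefore the posterior P(jar D | data) = (0.03125) / (0.13447) = 0.2324.

0.2324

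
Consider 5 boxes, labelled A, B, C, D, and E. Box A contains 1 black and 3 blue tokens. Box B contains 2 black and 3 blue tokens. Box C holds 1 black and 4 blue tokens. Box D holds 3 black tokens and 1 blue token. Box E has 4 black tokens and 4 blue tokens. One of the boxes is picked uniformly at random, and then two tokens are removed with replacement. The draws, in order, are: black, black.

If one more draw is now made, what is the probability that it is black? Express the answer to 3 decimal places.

0.590

Compute the likelihood of the observed sequence for each case: P(data | box A) = (1/4)(1/4) = 1/16; P(data | box B) = (2/5)(2/5) = 4/25; P(data | box C) = (1/5)(1/5) = 1/25; P(data | box D) = (3/4)(3/4) = 9/16; P(data | box E) = (4/8)(4/8) = 1/4.
The prior-weighted likelihoods are 1/5 · 1/16 = 1/80, 1/5 · 4/25 = 4/125, 1/5 · 1/25 = 1/125, 1/5 · 9/16 = 9/80, 1/5 · 1/4 = 1/20; summing to 43/200.
The posterior is then P(box A | data) = 0.05814, P(box B | data) = 0.14884, P(box C | data) = 0.037209, P(box D | data) = 0.52326, P(box E | data) = 0.23256.
The predictive probability is P(black next | data) = (1/4)(0.05814) + (2/5)(0.14884) + (1/5)(0.037209) + (3/4)(0.52326) + (1/2)(0.23256) = 0.59023.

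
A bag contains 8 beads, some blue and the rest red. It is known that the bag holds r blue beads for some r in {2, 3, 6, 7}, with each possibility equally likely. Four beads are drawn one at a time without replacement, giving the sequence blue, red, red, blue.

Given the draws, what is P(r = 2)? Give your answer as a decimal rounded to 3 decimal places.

0.250

For each hypothesis, P(data | H) works out to: P(data | r = 2) = (2/8)(6/7)(5/6)(1/5) = 1/28; P(data | r = 3) = (3/8)(5/7)(4/6)(2/5) = 1/14; P(data | r = 6) = (6/8)(2/7)(1/6)(5/5) = 1/28; P(data | r = 7) = (7/8)(1/7)(0/6) = 0.
The prior-weighted likelihoods are 1/4 · 1/28 = 1/112, 1/4 · 1/14 = 1/56, 1/4 · 1/28 = 1/112, 1/4 · 0 = 0; with total 1/28.
By Bayes' rule, P(r = 2 | data) = (1/112) / (1/28) = 1/4.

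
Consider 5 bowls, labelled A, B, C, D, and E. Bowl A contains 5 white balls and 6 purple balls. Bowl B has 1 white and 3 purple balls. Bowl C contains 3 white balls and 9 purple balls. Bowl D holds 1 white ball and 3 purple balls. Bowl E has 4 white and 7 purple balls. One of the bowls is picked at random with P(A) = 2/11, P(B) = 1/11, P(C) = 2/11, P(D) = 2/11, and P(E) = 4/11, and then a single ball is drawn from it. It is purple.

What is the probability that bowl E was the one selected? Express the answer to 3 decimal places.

Compute the likelihood of this draw for each case: P(data | bowl A) = (6/11) = 6/11; P(data | bowl B) = (3/4) = 3/4; P(data | bowl C) = (9/12) = 3/4; P(data | bowl D) = (3/4) = 3/4; P(data | bowl E) = (7/11) = 7/11.
The prior-weighted likelihoods are 2/11 · 6/11 = 12/121, 1/11 · 3/4 = 3/44, 2/11 · 3/4 = 3/22, 2/11 · 3/4 = 3/22, 4/11 · 7/11 = 28/121; with total 325/484.
Hence P(bowl E | data) = (28/121) / (325/484) = 112/325.

0.345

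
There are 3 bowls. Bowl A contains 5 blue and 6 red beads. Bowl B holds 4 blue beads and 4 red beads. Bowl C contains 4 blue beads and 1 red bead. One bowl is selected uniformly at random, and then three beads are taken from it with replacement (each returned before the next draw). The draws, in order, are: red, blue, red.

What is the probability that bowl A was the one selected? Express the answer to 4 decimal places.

0.4628

For each hypothesis, P(data | H) works out to: P(data | bowl A) = (6/11)(5/11)(6/11) = 0.13524; P(data | bowl B) = (4/8)(4/8)(4/8) = 0.125; P(data | bowl C) = (1/5)(4/5)(1/5) = 0.032.
Multiplying each by its prior: 1/3 · 0.13524 = 0.045079, 1/3 · 0.125 = 0.041667, 1/3 · 0.032 = 0.010667; with total 0.097412.
Therefore the posterior P(bowl A | data) = (0.045079) / (0.097412) = 0.46276.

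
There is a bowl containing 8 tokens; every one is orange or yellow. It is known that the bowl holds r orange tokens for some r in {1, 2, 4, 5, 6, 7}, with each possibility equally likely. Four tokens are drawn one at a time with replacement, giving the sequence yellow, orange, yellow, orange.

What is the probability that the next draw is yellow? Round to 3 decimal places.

The likelihood of the observed sequence under each hypothesis: P(data | r = 1) = (7/8)(1/8)(7/8)(1/8) = 0.011963; P(data | r = 2) = (6/8)(2/8)(6/8)(2/8) = 0.035156; P(data | r = 4) = (4/8)(4/8)(4/8)(4/8) = 0.0625; P(data | r = 5) = (3/8)(5/8)(3/8)(5/8) = 0.054932; P(data | r = 6) = (2/8)(6/8)(2/8)(6/8) = 0.035156; P(data | r = 7) = (1/8)(7/8)(1/8)(7/8) = 0.011963.
Multiplying each by its prior: 1/6 · 0.011963 = 0.0019938, 1/6 · 0.035156 = 0.0058594, 1/6 · 0.0625 = 0.010417, 1/6 · 0.054932 = 0.0091553, 1/6 · 0.035156 = 0.0058594, 1/6 · 0.011963 = 0.0019938; with total 0.035278.
Normalising, the posterior is P(r = 1 | data) = 0.056517, P(r = 2 | data) = 0.16609, P(r = 4 | data) = 0.29527, P(r = 5 | data) = 0.25952, P(r = 6 | data) = 0.16609, P(r = 7 | data) = 0.056517.
Averaging over the posterior, P(yellow next | data) = (7/8)(0.056517) + (3/4)(0.16609) + (1/2)(0.29527) + (3/8)(0.25952) + (1/4)(0.16609) + (1/8)(0.056517) = 0.46756.

0.468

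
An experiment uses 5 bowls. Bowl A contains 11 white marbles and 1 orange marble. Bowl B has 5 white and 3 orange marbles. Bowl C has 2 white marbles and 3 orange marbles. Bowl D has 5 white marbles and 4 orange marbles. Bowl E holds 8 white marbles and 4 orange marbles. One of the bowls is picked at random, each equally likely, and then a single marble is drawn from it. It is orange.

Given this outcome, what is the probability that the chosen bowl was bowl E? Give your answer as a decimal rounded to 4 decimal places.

0.1815

For each hypothesis, P(data | H) works out to: P(data | bowl A) = (1/12) = 0.083333; P(data | bowl B) = (3/8) = 0.375; P(data | bowl C) = (3/5) = 0.6; P(data | bowl D) = (4/9) = 0.44444; P(data | bowl E) = (4/12) = 0.33333.
Multiplying each by its prior: 1/5 · 0.083333 = 0.016667, 1/5 · 0.375 = 0.075, 1/5 · 0.6 = 0.12, 1/5 · 0.44444 = 0.088889, 1/5 · 0.33333 = 0.066667; with total 0.36722.
Hence P(bowl E | data) = (0.066667) / (0.36722) = 0.18154.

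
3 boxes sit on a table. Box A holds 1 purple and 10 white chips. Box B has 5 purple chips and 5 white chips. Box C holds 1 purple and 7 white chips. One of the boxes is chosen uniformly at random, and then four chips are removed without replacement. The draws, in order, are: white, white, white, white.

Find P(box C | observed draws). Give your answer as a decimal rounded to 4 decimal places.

0.4310

The likelihood of the observed sequence under each hypothesis: P(data | box A) = (10/11)(9/10)(8/9)(7/8) = 7/11; P(data | box B) = (5/10)(4/9)(3/8)(2/7) = 1/42; P(data | box C) = (7/8)(6/7)(5/6)(4/5) = 1/2.
Multiplying each by its prior: 1/3 · 7/11 = 7/33, 1/3 · 1/42 = 1/126, 1/3 · 1/2 = 1/6; these sum to 268/693.
Hence P(box C | data) = (1/6) / (268/693) = 231/536.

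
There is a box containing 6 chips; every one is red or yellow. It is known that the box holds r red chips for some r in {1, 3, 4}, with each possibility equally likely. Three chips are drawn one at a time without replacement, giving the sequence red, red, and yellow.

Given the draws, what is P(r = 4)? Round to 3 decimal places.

For each hypothesis, P(data | H) works out to: P(data | r = 1) = (1/6)(0/5) = 0; P(data | r = 3) = (3/6)(2/5)(3/4) = 3/20; P(data | r = 4) = (4/6)(3/5)(2/4) = 1/5.
Weighting by the prior gives 1/3 · 0 = 0, 1/3 · 3/20 = 1/20, 1/3 · 1/5 = 1/15; with total 7/60.
Therefore the posterior P(r = 4 | data) = (1/15) / (7/60) = 4/7.

0.571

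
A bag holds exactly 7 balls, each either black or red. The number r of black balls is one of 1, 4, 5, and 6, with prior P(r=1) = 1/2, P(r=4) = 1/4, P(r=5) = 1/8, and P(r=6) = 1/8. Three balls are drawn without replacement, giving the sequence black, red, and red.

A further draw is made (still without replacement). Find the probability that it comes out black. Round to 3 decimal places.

0.258

Under each hypothesis, the probability of the observed sequence is: P(data | r = 1) = (1/7)(6/6)(5/5) = 1/7; P(data | r = 4) = (4/7)(3/6)(2/5) = 4/35; P(data | r = 5) = (5/7)(2/6)(1/5) = 1/21; P(data | r = 6) = (6/7)(1/6)(0/5) = 0.
The prior-weighted likelihoods are 1/2 · 1/7 = 1/14, 1/4 · 4/35 = 1/35, 1/8 · 1/21 = 1/168, 1/8 · 0 = 0; these sum to 89/840.
Dividing through by the total gives posterior P(r = 1 | data) = 60/89, P(r = 4 | data) = 24/89, P(r = 5 | data) = 5/89, P(r = 6 | data) = 0.
So P(black next | data) = Σ P(black next | H) P(H | data) = (0)(60/89) + (3/4)(24/89) + (1)(5/89) = 23/89.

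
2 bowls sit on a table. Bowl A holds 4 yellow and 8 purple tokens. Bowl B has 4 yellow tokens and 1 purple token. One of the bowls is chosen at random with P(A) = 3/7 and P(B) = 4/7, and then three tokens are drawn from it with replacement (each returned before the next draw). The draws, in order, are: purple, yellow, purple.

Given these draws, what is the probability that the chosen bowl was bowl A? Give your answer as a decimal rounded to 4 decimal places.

0.7764

The likelihood of the observed sequence under each hypothesis: P(data | bowl A) = (8/12)(4/12)(8/12) = 0.14815; P(data | bowl B) = (1/5)(4/5)(1/5) = 0.032.
The prior-weighted likelihoods are 3/7 · 0.14815 = 0.063492, 4/7 · 0.032 = 0.018286; these sum to 0.081778.
Therefore the posterior P(bowl A | data) = (0.063492) / (0.081778) = 0.7764.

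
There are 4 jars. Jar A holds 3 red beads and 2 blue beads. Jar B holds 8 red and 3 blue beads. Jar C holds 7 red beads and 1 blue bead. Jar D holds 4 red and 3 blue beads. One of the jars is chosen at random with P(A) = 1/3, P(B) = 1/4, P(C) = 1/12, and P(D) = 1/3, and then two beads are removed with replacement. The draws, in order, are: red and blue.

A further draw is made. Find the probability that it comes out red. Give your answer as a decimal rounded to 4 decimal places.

Compute the likelihood of the observed sequence for each case: P(data | jar A) = (3/5)(2/5) = 0.24; P(data | jar B) = (8/11)(3/11) = 0.19835; P(data | jar C) = (7/8)(1/8) = 0.10938; P(data | jar D) = (4/7)(3/7) = 0.2449.
The prior-weighted likelihoods are 1/3 · 0.24 = 0.08, 1/4 · 0.19835 = 0.049587, 1/12 · 0.10938 = 0.0091146, 1/3 · 0.2449 = 0.081633; with total 0.22033.
Normalising, the posterior is P(jar A | data) = 0.36309, P(jar B | data) = 0.22505, P(jar C | data) = 0.041367, P(jar D | data) = 0.3705.
Averaging over the posterior, P(red next | data) = (3/5)(0.36309) + (8/11)(0.22505) + (7/8)(0.041367) + (4/7)(0.3705) = 0.62943.

0.6294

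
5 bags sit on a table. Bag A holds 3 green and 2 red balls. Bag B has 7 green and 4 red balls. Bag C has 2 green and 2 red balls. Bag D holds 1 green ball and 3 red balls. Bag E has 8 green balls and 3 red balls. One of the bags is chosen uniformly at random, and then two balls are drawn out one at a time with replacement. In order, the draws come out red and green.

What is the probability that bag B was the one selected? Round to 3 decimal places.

Under each hypothesis, the probability of the observed sequence is: P(data | bag A) = (2/5)(3/5) = 0.24; P(data | bag B) = (4/11)(7/11) = 0.2314; P(data | bag C) = (2/4)(2/4) = 0.25; P(data | bag D) = (3/4)(1/4) = 0.1875; P(data | bag E) = (3/11)(8/11) = 0.19835.
Multiplying each by its prior: 1/5 · 0.24 = 0.048, 1/5 · 0.2314 = 0.046281, 1/5 · 0.25 = 0.05, 1/5 · 0.1875 = 0.0375, 1/5 · 0.19835 = 0.039669; these sum to 0.22145.
Hence P(bag B | data) = (0.046281) / (0.22145) = 0.20899.

0.209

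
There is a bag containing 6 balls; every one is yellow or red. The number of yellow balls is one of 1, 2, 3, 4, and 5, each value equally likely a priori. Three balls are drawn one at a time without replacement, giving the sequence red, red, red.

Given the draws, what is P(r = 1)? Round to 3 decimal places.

0.667

Compute the likelihood of the observed sequence for each case: P(data | r = 1) = (5/6)(4/5)(3/4) = 1/2; P(data | r = 2) = (4/6)(3/5)(2/4) = 1/5; P(data | r = 3) = (3/6)(2/5)(1/4) = 1/20; P(data | r = 4) = (2/6)(1/5)(0/4) = 0; P(data | r = 5) = (1/6)(0/5) = 0.
The prior-weighted likelihoods are 1/5 · 1/2 = 1/10, 1/5 · 1/5 = 1/25, 1/5 · 1/20 = 1/100, 1/5 · 0 = 0, 1/5 · 0 = 0; summing to 3/20.
Hence P(r = 1 | data) = (1/10) / (3/20) = 2/3.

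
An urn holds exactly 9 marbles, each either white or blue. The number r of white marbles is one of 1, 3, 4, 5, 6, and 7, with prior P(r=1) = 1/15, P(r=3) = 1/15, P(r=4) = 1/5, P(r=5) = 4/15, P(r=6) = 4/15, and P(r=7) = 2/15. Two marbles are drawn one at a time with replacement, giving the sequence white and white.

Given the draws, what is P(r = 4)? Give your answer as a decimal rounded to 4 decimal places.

The likelihood of the observed sequence under each hypothesis: P(data | r = 1) = (1/9)(1/9) = 0.012346; P(data | r = 3) = (3/9)(3/9) = 0.11111; P(data | r = 4) = (4/9)(4/9) = 0.19753; P(data | r = 5) = (5/9)(5/9) = 0.30864; P(data | r = 6) = (6/9)(6/9) = 0.44444; P(data | r = 7) = (7/9)(7/9) = 0.60494.
Weighting by the prior gives 1/15 · 0.012346 = 0.00082305, 1/15 · 0.11111 = 0.0074074, 1/5 · 0.19753 = 0.039506, 4/15 · 0.30864 = 0.082305, 4/15 · 0.44444 = 0.11852, 2/15 · 0.60494 = 0.080658; these sum to 0.32922.
Therefore the posterior P(r = 4 | data) = (0.039506) / (0.32922) = 0.12.

0.1200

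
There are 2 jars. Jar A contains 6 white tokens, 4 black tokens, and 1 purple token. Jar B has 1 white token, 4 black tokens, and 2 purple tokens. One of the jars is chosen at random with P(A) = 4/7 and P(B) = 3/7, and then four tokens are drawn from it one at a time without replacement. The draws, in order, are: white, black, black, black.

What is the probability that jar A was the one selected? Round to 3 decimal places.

0.459

For each hypothesis, P(data | H) works out to: P(data | jar A) = (6/11)(4/10)(3/9)(2/8) = 0.018182; P(data | jar B) = (1/7)(4/6)(3/5)(2/4) = 0.028571.
Multiplying each by its prior: 4/7 · 0.018182 = 0.01039, 3/7 · 0.028571 = 0.012245; summing to 0.022635.
By Bayes' rule, P(jar A | data) = (0.01039) / (0.022635) = 0.45902.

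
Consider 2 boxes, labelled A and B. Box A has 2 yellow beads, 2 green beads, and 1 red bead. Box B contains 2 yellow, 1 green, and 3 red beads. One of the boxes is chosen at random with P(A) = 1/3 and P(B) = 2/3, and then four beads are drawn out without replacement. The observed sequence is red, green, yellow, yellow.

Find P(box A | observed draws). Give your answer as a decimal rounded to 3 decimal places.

For each hypothesis, P(data | H) works out to: P(data | box A) = (1/5)(2/4)(2/3)(1/2) = 1/30; P(data | box B) = (3/6)(1/5)(2/4)(1/3) = 1/60.
The prior-weighted likelihoods are 1/3 · 1/30 = 1/90, 2/3 · 1/60 = 1/90; with total 1/45.
Hence P(box A | data) = (1/90) / (1/45) = 1/2.

0.500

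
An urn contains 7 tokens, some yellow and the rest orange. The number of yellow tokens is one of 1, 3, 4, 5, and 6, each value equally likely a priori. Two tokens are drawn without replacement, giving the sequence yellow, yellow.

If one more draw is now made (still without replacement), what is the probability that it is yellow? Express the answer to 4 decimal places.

0.6176

For each hypothesis, P(data | H) works out to: P(data | r = 1) = (1/7)(0/6) = 0; P(data | r = 3) = (3/7)(2/6) = 1/7; P(data | r = 4) = (4/7)(3/6) = 2/7; P(data | r = 5) = (5/7)(4/6) = 10/21; P(data | r = 6) = (6/7)(5/6) = 5/7.
Multiplying each by its prior: 1/5 · 0 = 0, 1/5 · 1/7 = 1/35, 1/5 · 2/7 = 2/35, 1/5 · 10/21 = 2/21, 1/5 · 5/7 = 1/7; these sum to 34/105.
Normalising, the posterior is P(r = 1 | data) = 0, P(r = 3 | data) = 3/34, P(r = 4 | data) = 3/17, P(r = 5 | data) = 5/17, P(r = 6 | data) = 15/34.
Averaging over the posterior, P(yellow next | data) = (1/5)(3/34) + (2/5)(3/17) + (3/5)(5/17) + (4/5)(15/34) = 21/34.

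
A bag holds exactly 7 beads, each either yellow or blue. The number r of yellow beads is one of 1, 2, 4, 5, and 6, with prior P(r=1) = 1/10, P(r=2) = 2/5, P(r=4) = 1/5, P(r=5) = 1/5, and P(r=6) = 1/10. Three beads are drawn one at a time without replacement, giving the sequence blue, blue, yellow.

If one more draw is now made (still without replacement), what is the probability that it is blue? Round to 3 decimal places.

For each hypothesis, P(data | H) works out to: P(data | r = 1) = (6/7)(5/6)(1/5) = 1/7; P(data | r = 2) = (5/7)(4/6)(2/5) = 4/21; P(data | r = 4) = (3/7)(2/6)(4/5) = 4/35; P(data | r = 5) = (2/7)(1/6)(5/5) = 1/21; P(data | r = 6) = (1/7)(0/6) = 0.
Multiplying each by its prior: 1/10 · 1/7 = 1/70, 2/5 · 4/21 = 8/105, 1/5 · 4/35 = 4/175, 1/5 · 1/21 = 1/105, 1/10 · 0 = 0; with total 43/350.
Normalising, the posterior is P(r = 1 | data) = 5/43, P(r = 2 | data) = 80/129, P(r = 4 | data) = 8/43, P(r = 5 | data) = 10/129, P(r = 6 | data) = 0.
So P(blue next | data) = Σ P(blue next | H) P(H | data) = (1)(5/43) + (3/4)(80/129) + (1/4)(8/43) + (0)(10/129) = 27/43.

0.628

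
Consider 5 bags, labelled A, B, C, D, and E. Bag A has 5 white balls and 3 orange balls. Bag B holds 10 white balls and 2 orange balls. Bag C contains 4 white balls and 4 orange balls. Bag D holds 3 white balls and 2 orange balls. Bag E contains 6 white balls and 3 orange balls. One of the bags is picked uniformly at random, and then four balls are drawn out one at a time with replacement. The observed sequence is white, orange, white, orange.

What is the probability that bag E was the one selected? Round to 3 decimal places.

The likelihood of the observed sequence under each hypothesis: P(data | bag A) = (5/8)(3/8)(5/8)(3/8) = 0.054932; P(data | bag B) = (10/12)(2/12)(10/12)(2/12) = 0.01929; P(data | bag C) = (4/8)(4/8)(4/8)(4/8) = 0.0625; P(data | bag D) = (3/5)(2/5)(3/5)(2/5) = 0.0576; P(data | bag E) = (6/9)(3/9)(6/9)(3/9) = 0.049383.
The prior-weighted likelihoods are 1/5 · 0.054932 = 0.010986, 1/5 · 0.01929 = 0.003858, 1/5 · 0.0625 = 0.0125, 1/5 · 0.0576 = 0.01152, 1/5 · 0.049383 = 0.0098765; with total 0.048741.
So P(bag E | data) = (0.0098765) / (0.048741) = 0.20263.

0.203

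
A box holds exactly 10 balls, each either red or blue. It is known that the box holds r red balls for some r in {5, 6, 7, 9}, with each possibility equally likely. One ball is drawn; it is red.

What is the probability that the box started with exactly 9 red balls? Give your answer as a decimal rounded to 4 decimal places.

For each hypothesis, P(data | H) works out to: P(data | r = 5) = (5/10) = 1/2; P(data | r = 6) = (6/10) = 3/5; P(data | r = 7) = (7/10) = 7/10; P(data | r = 9) = (9/10) = 9/10.
Multiplying each by its prior: 1/4 · 1/2 = 1/8, 1/4 · 3/5 = 3/20, 1/4 · 7/10 = 7/40, 1/4 · 9/10 = 9/40; with total 27/40.
Therefore the posterior P(r = 9 | data) = (9/40) / (27/40) = 1/3.

0.3333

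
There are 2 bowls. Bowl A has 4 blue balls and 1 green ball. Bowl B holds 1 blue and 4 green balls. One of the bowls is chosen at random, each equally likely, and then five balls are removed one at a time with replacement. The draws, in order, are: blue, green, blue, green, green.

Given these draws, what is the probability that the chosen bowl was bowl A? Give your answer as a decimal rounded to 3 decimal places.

0.200

Compute the likelihood of the observed sequence for each case: P(data | bowl A) = (4/5)(1/5)(4/5)(1/5)(1/5) = 0.00512; P(data | bowl B) = (1/5)(4/5)(1/5)(4/5)(4/5) = 0.02048.
Multiplying each by its prior: 1/2 · 0.00512 = 0.00256, 1/2 · 0.02048 = 0.01024; with total 0.0128.
So P(bowl A | data) = (0.00256) / (0.0128) = 0.2.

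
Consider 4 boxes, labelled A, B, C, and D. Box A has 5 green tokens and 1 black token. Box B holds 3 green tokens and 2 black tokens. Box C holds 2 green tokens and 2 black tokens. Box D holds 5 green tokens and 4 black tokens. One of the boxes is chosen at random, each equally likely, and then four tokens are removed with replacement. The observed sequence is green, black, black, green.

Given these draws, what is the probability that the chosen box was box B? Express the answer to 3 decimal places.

Under each hypothesis, the probability of the observed sequence is: P(data | box A) = (5/6)(1/6)(1/6)(5/6) = 0.01929; P(data | box B) = (3/5)(2/5)(2/5)(3/5) = 0.0576; P(data | box C) = (2/4)(2/4)(2/4)(2/4) = 0.0625; P(data | box D) = (5/9)(4/9)(4/9)(5/9) = 0.060966.
The prior-weighted likelihoods are 1/4 · 0.01929 = 0.0048225, 1/4 · 0.0576 = 0.0144, 1/4 · 0.0625 = 0.015625, 1/4 · 0.060966 = 0.015242; these sum to 0.050089.
Hence P(box B | data) = (0.0144) / (0.050089) = 0.28749.

0.287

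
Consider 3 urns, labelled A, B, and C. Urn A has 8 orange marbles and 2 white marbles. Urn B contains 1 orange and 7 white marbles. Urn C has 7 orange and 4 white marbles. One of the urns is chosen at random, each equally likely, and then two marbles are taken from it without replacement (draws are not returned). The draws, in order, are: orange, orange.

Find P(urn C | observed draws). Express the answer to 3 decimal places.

0.380

For each hypothesis, P(data | H) works out to: P(data | urn A) = (8/10)(7/9) = 0.62222; P(data | urn B) = (1/8)(0/7) = 0; P(data | urn C) = (7/11)(6/10) = 0.38182.
The prior-weighted likelihoods are 1/3 · 0.62222 = 0.20741, 1/3 · 0 = 0, 1/3 · 0.38182 = 0.12727; with total 0.33468.
So P(urn C | data) = (0.12727) / (0.33468) = 0.38028.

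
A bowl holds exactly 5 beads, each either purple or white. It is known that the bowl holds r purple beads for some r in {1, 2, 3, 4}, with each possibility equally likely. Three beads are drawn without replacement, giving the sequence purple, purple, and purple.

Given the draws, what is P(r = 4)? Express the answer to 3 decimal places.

Compute the likelihood of the observed sequence for each case: P(data | r = 1) = (1/5)(0/4) = 0; P(data | r = 2) = (2/5)(1/4)(0/3) = 0; P(data | r = 3) = (3/5)(2/4)(1/3) = 1/10; P(data | r = 4) = (4/5)(3/4)(2/3) = 2/5.
Weighting by the prior gives 1/4 · 0 = 0, 1/4 · 0 = 0, 1/4 · 1/10 = 1/40, 1/4 · 2/5 = 1/10; summing to 1/8.
By Bayes' rule, P(r = 4 | data) = (1/10) / (1/8) = 4/5.

0.800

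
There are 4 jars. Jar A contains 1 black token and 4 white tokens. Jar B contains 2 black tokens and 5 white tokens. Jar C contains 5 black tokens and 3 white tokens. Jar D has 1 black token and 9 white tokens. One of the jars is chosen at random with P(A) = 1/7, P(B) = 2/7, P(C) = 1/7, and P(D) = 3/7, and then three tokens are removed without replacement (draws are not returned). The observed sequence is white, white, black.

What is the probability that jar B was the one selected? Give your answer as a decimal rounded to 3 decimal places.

For each hypothesis, P(data | H) works out to: P(data | jar A) = (4/5)(3/4)(1/3) = 0.2; P(data | jar B) = (5/7)(4/6)(2/5) = 0.19048; P(data | jar C) = (3/8)(2/7)(5/6) = 0.089286; P(data | jar D) = (9/10)(8/9)(1/8) = 0.1.
The prior-weighted likelihoods are 1/7 · 0.2 = 0.028571, 2/7 · 0.19048 = 0.054422, 1/7 · 0.089286 = 0.012755, 3/7 · 0.1 = 0.042857; these sum to 0.13861.
So P(jar B | data) = (0.054422) / (0.13861) = 0.39264.

0.393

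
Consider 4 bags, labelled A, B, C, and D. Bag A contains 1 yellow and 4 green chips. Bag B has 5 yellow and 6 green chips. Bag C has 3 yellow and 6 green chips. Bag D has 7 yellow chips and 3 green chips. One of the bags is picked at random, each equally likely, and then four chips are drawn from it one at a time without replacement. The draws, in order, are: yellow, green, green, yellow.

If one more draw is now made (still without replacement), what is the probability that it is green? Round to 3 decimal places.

0.536

Compute the likelihood of the observed sequence for each case: P(data | bag A) = (1/5)(4/4)(3/3)(0/2) = 0; P(data | bag B) = (5/11)(6/10)(5/9)(4/8) = 0.075758; P(data | bag C) = (3/9)(6/8)(5/7)(2/6) = 0.059524; P(data | bag D) = (7/10)(3/9)(2/8)(6/7) = 0.05.
The prior-weighted likelihoods are 1/4 · 0 = 0, 1/4 · 0.075758 = 0.018939, 1/4 · 0.059524 = 0.014881, 1/4 · 0.05 = 0.0125; summing to 0.04632.
Normalising, the posterior is P(bag A | data) = 0, P(bag B | data) = 0.40888, P(bag C | data) = 0.32126, P(bag D | data) = 0.26986.
The predictive probability is P(green next | data) = (4/7)(0.40888) + (4/5)(0.32126) + (1/6)(0.26986) = 0.53563.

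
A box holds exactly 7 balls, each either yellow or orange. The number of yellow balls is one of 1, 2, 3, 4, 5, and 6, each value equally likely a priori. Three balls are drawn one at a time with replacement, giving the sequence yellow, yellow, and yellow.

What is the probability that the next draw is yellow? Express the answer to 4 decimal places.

For each hypothesis, P(data | H) works out to: P(data | r = 1) = (1/7)(1/7)(1/7) = 0.0029155; P(data | r = 2) = (2/7)(2/7)(2/7) = 0.023324; P(data | r = 3) = (3/7)(3/7)(3/7) = 0.078717; P(data | r = 4) = (4/7)(4/7)(4/7) = 0.18659; P(data | r = 5) = (5/7)(5/7)(5/7) = 0.36443; P(data | r = 6) = (6/7)(6/7)(6/7) = 0.62974.
Weighting by the prior gives 1/6 · 0.0029155 = 0.00048591, 1/6 · 0.023324 = 0.0038873, 1/6 · 0.078717 = 0.01312, 1/6 · 0.18659 = 0.031098, 1/6 · 0.36443 = 0.060739, 1/6 · 0.62974 = 0.10496; summing to 0.21429.
The posterior is then P(r = 1 | data) = 0.0022676, P(r = 2 | data) = 0.018141, P(r = 3 | data) = 0.061224, P(r = 4 | data) = 0.14512, P(r = 5 | data) = 0.28345, P(r = 6 | data) = 0.4898.
So P(yellow next | data) = Σ P(yellow next | H) P(H | data) = (1/7)(0.0022676) + (2/7)(0.018141) + (3/7)(0.061224) + (4/7)(0.14512) + (5/7)(0.28345) + (6/7)(0.4898) = 0.73696.

0.7370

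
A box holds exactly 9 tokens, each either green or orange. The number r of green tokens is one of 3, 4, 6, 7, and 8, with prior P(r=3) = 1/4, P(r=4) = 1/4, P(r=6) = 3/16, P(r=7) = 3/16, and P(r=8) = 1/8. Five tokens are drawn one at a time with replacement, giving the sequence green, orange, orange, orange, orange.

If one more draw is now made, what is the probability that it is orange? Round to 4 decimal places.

0.6025

For each hypothesis, P(data | H) works out to: P(data | r = 3) = (3/9)(6/9)(6/9)(6/9)(6/9) = 0.065844; P(data | r = 4) = (4/9)(5/9)(5/9)(5/9)(5/9) = 0.042338; P(data | r = 6) = (6/9)(3/9)(3/9)(3/9)(3/9) = 0.0082305; P(data | r = 7) = (7/9)(2/9)(2/9)(2/9)(2/9) = 0.0018967; P(data | r = 8) = (8/9)(1/9)(1/9)(1/9)(1/9) = 0.00013548.
Multiplying each by its prior: 1/4 · 0.065844 = 0.016461, 1/4 · 0.042338 = 0.010584, 3/16 · 0.0082305 = 0.0015432, 3/16 · 0.0018967 = 0.00035564, 1/8 · 0.00013548 = 1.6935e-05; with total 0.028961.
Normalising, the posterior is P(r = 3 | data) = 0.56838, P(r = 4 | data) = 0.36547, P(r = 6 | data) = 0.053286, P(r = 7 | data) = 0.01228, P(r = 8 | data) = 0.00058475.
The predictive probability is P(orange next | data) = (2/3)(0.56838) + (5/9)(0.36547) + (1/3)(0.053286) + (2/9)(0.01228) + (1/9)(0.00058475) = 0.60251.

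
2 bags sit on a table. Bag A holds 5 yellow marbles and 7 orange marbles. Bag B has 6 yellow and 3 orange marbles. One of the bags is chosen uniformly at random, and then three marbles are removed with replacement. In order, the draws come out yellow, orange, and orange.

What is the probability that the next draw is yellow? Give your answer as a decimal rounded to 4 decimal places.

The likelihood of the observed sequence under each hypothesis: P(data | bag A) = (5/12)(7/12)(7/12) = 0.14178; P(data | bag B) = (6/9)(3/9)(3/9) = 0.074074.
Weighting by the prior gives 1/2 · 0.14178 = 0.070891, 1/2 · 0.074074 = 0.037037; these sum to 0.10793.
Normalising, the posterior is P(bag A | data) = 0.65684, P(bag B | data) = 0.34316.
The predictive probability is P(yellow next | data) = (5/12)(0.65684) + (2/3)(0.34316) = 0.50246.

0.5025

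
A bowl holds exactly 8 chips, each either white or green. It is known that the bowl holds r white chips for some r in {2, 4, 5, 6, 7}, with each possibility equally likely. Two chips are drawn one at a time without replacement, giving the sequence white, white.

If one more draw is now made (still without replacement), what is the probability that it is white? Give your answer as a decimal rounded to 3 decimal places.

Compute the likelihood of the observed sequence for each case: P(data | r = 2) = (2/8)(1/7) = 1/28; P(data | r = 4) = (4/8)(3/7) = 3/14; P(data | r = 5) = (5/8)(4/7) = 5/14; P(data | r = 6) = (6/8)(5/7) = 15/28; P(data | r = 7) = (7/8)(6/7) = 3/4.
The prior-weighted likelihoods are 1/5 · 1/28 = 1/140, 1/5 · 3/14 = 3/70, 1/5 · 5/14 = 1/14, 1/5 · 15/28 = 3/28, 1/5 · 3/4 = 3/20; these sum to 53/140.
Normalising, the posterior is P(r = 2 | data) = 1/53, P(r = 4 | data) = 6/53, P(r = 5 | data) = 10/53, P(r = 6 | data) = 15/53, P(r = 7 | data) = 21/53.
Averaging over the posterior, P(white next | data) = (0)(1/53) + (1/3)(6/53) + (1/2)(10/53) + (2/3)(15/53) + (5/6)(21/53) = 69/106.

0.651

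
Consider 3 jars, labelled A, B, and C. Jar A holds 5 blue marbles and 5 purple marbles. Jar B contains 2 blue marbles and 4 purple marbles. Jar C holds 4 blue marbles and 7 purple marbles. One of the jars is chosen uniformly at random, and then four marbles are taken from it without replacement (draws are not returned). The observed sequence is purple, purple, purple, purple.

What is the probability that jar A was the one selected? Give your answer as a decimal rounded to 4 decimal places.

0.1211

The likelihood of the observed sequence under each hypothesis: P(data | jar A) = (5/10)(4/9)(3/8)(2/7) = 0.02381; P(data | jar B) = (4/6)(3/5)(2/4)(1/3) = 0.066667; P(data | jar C) = (7/11)(6/10)(5/9)(4/8) = 0.10606.
Weighting by the prior gives 1/3 · 0.02381 = 0.0079365, 1/3 · 0.066667 = 0.022222, 1/3 · 0.10606 = 0.035354; summing to 0.065512.
So P(jar A | data) = (0.0079365) / (0.065512) = 0.12115.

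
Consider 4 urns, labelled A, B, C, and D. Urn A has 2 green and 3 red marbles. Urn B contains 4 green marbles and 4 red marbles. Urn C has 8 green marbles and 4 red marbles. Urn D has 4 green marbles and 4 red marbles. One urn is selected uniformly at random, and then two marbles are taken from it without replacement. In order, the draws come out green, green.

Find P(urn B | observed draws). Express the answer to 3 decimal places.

The likelihood of the observed sequence under each hypothesis: P(data | urn A) = (2/5)(1/4) = 0.1; P(data | urn B) = (4/8)(3/7) = 0.21429; P(data | urn C) = (8/12)(7/11) = 0.42424; P(data | urn D) = (4/8)(3/7) = 0.21429.
Multiplying each by its prior: 1/4 · 0.1 = 0.025, 1/4 · 0.21429 = 0.053571, 1/4 · 0.42424 = 0.10606, 1/4 · 0.21429 = 0.053571; with total 0.2382.
By Bayes' rule, P(urn B | data) = (0.053571) / (0.2382) = 0.2249.

0.225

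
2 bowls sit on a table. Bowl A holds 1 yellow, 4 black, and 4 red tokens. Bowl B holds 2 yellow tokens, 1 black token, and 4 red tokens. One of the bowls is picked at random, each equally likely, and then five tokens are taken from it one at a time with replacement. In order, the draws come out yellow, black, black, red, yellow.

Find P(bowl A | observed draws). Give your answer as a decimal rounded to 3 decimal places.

0.532

Compute the likelihood of the observed sequence for each case: P(data | bowl A) = (1/9)(4/9)(4/9)(4/9)(1/9) = 0.0010838; P(data | bowl B) = (2/7)(1/7)(1/7)(4/7)(2/7) = 0.00095198.
Multiplying each by its prior: 1/2 · 0.0010838 = 0.00054192, 1/2 · 0.00095198 = 0.00047599; summing to 0.0010179.
By Bayes' rule, P(bowl A | data) = (0.00054192) / (0.0010179) = 0.53239.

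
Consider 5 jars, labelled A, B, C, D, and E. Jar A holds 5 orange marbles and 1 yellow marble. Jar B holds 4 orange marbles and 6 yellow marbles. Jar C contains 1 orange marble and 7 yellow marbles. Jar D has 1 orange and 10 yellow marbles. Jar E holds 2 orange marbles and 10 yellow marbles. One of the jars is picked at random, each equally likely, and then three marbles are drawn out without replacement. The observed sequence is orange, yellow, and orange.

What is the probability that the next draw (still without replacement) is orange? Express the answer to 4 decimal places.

0.6928

The likelihood of the observed sequence under each hypothesis: P(data | jar A) = (5/6)(1/5)(4/4) = 1/6; P(data | jar B) = (4/10)(6/9)(3/8) = 1/10; P(data | jar C) = (1/8)(7/7)(0/6) = 0; P(data | jar D) = (1/11)(10/10)(0/9) = 0; P(data | jar E) = (2/12)(10/11)(1/10) = 1/66.
Weighting by the prior gives 1/5 · 1/6 = 1/30, 1/5 · 1/10 = 1/50, 1/5 · 0 = 0, 1/5 · 0 = 0, 1/5 · 1/66 = 1/330; with total 31/550.
The posterior is then P(jar A | data) = 55/93, P(jar B | data) = 11/31, P(jar C | data) = 0, P(jar D | data) = 0, P(jar E | data) = 5/93.
Averaging over the posterior, P(orange next | data) = (1)(55/93) + (2/7)(11/31) + (0)(5/93) = 451/651.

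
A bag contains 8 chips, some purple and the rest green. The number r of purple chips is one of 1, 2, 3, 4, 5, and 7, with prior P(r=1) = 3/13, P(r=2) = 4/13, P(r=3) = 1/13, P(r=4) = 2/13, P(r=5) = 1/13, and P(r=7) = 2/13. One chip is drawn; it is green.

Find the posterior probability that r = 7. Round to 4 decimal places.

For each hypothesis, P(data | H) works out to: P(data | r = 1) = (7/8) = 7/8; P(data | r = 2) = (6/8) = 3/4; P(data | r = 3) = (5/8) = 5/8; P(data | r = 4) = (4/8) = 1/2; P(data | r = 5) = (3/8) = 3/8; P(data | r = 7) = (1/8) = 1/8.
Multiplying each by its prior: 3/13 · 7/8 = 21/104, 4/13 · 3/4 = 3/13, 1/13 · 5/8 = 5/104, 2/13 · 1/2 = 1/13, 1/13 · 3/8 = 3/104, 2/13 · 1/8 = 1/52; with total 63/104.
So P(r = 7 | data) = (1/52) / (63/104) = 2/63.

0.0317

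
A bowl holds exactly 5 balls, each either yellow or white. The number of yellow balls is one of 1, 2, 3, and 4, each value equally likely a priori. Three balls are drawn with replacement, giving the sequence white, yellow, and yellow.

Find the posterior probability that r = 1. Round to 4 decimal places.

0.0800

For each hypothesis, P(data | H) works out to: P(data | r = 1) = (4/5)(1/5)(1/5) = 4/125; P(data | r = 2) = (3/5)(2/5)(2/5) = 12/125; P(data | r = 3) = (2/5)(3/5)(3/5) = 18/125; P(data | r = 4) = (1/5)(4/5)(4/5) = 16/125.
Weighting by the prior gives 1/4 · 4/125 = 1/125, 1/4 · 12/125 = 3/125, 1/4 · 18/125 = 9/250, 1/4 · 16/125 = 4/125; these sum to 1/10.
Therefore the posterior P(r = 1 | data) = (1/125) / (1/10) = 2/25.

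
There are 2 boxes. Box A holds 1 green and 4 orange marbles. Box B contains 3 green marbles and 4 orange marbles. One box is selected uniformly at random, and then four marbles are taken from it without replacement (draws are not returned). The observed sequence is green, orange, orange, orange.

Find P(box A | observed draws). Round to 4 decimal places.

0.7000

For each hypothesis, P(data | H) works out to: P(data | box A) = (1/5)(4/4)(3/3)(2/2) = 1/5; P(data | box B) = (3/7)(4/6)(3/5)(2/4) = 3/35.
Weighting by the prior gives 1/2 · 1/5 = 1/10, 1/2 · 3/35 = 3/70; with total 1/7.
So P(box A | data) = (1/10) / (1/7) = 7/10.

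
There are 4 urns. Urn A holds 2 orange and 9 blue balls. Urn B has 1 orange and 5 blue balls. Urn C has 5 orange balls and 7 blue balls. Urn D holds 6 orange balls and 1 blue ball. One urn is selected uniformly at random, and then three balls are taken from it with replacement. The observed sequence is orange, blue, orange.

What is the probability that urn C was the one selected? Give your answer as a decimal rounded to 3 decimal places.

0.395

Under each hypothesis, the probability of the observed sequence is: P(data | urn A) = (2/11)(9/11)(2/11) = 0.027047; P(data | urn B) = (1/6)(5/6)(1/6) = 0.023148; P(data | urn C) = (5/12)(7/12)(5/12) = 0.10127; P(data | urn D) = (6/7)(1/7)(6/7) = 0.10496.
The prior-weighted likelihoods are 1/4 · 0.027047 = 0.0067618, 1/4 · 0.023148 = 0.005787, 1/4 · 0.10127 = 0.025318, 1/4 · 0.10496 = 0.026239; with total 0.064106.
So P(urn C | data) = (0.025318) / (0.064106) = 0.39494.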